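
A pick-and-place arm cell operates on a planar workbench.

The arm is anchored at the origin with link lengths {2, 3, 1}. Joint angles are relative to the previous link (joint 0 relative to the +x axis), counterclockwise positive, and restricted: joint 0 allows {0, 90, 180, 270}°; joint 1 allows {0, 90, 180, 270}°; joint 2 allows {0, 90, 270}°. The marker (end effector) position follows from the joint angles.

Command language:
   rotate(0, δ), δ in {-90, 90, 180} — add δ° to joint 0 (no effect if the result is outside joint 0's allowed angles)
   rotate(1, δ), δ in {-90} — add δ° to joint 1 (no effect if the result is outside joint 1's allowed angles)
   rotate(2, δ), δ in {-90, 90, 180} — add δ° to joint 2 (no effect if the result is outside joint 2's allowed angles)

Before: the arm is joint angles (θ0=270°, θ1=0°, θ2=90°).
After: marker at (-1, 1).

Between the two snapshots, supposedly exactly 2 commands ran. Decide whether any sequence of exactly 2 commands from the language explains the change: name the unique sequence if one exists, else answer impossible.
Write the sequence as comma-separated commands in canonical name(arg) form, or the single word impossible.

rotate(1, -90), rotate(1, -90)

initial: joint angles (θ0=270°, θ1=0°, θ2=90°)
step 1 (rotate(1, -90)): joint angles (θ0=270°, θ1=270°, θ2=90°)
step 2 (rotate(1, -90)): joint angles (θ0=270°, θ1=180°, θ2=90°)
all 49 alternatives checked — unique.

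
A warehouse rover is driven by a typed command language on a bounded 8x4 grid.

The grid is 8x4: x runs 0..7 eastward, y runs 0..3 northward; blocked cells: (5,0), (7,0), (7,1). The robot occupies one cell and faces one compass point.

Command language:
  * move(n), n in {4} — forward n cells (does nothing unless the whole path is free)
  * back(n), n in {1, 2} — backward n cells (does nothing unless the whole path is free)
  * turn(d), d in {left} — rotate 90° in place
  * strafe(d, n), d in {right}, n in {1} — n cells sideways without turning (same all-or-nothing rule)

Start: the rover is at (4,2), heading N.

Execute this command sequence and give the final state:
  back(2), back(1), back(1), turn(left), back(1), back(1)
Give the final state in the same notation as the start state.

t0: at (4,2), heading N
1. back(2) → at (4,0), heading N
2. back(1) → at (4,0), heading N
3. back(1) → at (4,0), heading N
4. turn(left) → at (4,0), heading W
5. back(1) → at (4,0), heading W
6. back(1) → at (4,0), heading W

at (4,0), heading W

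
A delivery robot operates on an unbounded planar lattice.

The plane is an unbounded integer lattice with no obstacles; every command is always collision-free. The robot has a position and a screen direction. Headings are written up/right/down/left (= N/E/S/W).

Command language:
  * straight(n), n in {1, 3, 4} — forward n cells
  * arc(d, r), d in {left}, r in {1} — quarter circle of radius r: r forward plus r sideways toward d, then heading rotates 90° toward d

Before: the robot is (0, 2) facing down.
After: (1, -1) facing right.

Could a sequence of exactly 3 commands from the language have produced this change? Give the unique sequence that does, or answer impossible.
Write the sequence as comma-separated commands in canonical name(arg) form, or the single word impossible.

straight(1), straight(1), arc(left, 1)

key: cell and facing (now E) both changed — the 3 commands mix motion and turning
begin: (0, 2) facing down
1. straight(1) → (0, 1) facing down
2. straight(1) → (0, 0) facing down
3. arc(left, 1) → (1, -1) facing right
all 64 alternatives checked — unique.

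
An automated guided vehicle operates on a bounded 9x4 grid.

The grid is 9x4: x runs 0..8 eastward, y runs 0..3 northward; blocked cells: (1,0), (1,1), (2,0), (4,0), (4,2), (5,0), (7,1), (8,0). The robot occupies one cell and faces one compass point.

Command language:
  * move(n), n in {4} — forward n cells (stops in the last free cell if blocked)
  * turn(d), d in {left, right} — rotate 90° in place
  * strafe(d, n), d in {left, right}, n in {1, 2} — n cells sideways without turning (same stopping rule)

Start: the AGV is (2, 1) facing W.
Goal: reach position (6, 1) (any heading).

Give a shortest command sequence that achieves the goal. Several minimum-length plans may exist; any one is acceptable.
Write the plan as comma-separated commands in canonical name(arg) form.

turn(right), turn(right), move(4)

t0: (2, 1) facing W
step 1 (turn(right)): (2, 1) facing N
step 2 (turn(right)): (2, 1) facing E
step 3 (move(4)): (6, 1) facing E
minimal: 3 command(s), checked below 3.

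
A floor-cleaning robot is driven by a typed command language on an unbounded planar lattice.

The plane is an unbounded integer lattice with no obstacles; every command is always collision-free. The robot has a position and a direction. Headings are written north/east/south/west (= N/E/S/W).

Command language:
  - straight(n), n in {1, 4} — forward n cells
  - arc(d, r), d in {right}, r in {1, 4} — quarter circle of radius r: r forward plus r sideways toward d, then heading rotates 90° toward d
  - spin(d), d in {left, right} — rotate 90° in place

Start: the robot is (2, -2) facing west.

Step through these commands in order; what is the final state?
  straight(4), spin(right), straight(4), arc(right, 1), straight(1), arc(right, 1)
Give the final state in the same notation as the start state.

begin: (2, -2) facing west
[1] after straight(4): (-2, -2) facing west
[2] after spin(right): (-2, -2) facing north
[3] after straight(4): (-2, 2) facing north
[4] after arc(right, 1): (-1, 3) facing east
[5] after straight(1): (0, 3) facing east
[6] after arc(right, 1): (1, 2) facing south

(1, 2) facing south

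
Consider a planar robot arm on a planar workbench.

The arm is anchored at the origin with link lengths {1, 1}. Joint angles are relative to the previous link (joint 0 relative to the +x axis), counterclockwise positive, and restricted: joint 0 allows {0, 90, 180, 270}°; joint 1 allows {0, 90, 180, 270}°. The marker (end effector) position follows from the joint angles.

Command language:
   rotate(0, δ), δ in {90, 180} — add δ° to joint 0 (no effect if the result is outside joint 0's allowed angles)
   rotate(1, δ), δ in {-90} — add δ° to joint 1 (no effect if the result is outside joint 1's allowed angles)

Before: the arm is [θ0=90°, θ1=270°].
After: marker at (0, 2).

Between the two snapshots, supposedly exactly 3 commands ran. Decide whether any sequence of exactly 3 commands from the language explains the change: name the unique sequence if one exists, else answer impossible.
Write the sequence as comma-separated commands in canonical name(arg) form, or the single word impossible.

initial: [θ0=90°, θ1=270°]
t=1 rotate(1, -90) ⇒ [θ0=90°, θ1=180°]
t=2 rotate(1, -90) ⇒ [θ0=90°, θ1=90°]
t=3 rotate(1, -90) ⇒ [θ0=90°, θ1=0°]
all 27 alternatives checked — unique.

rotate(1, -90), rotate(1, -90), rotate(1, -90)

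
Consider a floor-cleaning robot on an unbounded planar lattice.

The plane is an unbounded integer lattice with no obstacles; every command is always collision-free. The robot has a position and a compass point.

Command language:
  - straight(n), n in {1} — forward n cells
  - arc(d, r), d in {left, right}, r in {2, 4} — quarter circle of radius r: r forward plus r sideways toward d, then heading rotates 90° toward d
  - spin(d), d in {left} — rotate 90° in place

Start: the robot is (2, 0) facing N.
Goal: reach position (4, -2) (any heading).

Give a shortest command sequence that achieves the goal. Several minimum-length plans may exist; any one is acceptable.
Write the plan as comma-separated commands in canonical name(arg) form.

t0: (2, 0) facing N
1. arc(right, 2) → (4, 2) facing E
2. arc(right, 2) → (6, 0) facing S
3. arc(right, 2) → (4, -2) facing W
no 2-step plan works, so 3 is optimal.

arc(right, 2), arc(right, 2), arc(right, 2)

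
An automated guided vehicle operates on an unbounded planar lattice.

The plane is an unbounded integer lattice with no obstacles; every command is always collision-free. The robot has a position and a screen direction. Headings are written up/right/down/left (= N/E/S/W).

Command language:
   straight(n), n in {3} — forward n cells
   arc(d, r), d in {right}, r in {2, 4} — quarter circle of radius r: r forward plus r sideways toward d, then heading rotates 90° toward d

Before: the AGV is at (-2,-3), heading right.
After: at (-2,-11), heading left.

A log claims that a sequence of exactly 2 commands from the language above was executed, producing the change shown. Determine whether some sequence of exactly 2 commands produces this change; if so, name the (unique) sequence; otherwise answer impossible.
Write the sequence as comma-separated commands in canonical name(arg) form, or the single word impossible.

arc(right, 4), arc(right, 4)

key: position moved to (-2,-11) AND the heading swung to W — translation plus rotation needed
start: at (-2,-3), heading right
t=1 arc(right, 4) ⇒ at (2,-7), heading down
t=2 arc(right, 4) ⇒ at (-2,-11), heading left
no other 2-command option fits: unique.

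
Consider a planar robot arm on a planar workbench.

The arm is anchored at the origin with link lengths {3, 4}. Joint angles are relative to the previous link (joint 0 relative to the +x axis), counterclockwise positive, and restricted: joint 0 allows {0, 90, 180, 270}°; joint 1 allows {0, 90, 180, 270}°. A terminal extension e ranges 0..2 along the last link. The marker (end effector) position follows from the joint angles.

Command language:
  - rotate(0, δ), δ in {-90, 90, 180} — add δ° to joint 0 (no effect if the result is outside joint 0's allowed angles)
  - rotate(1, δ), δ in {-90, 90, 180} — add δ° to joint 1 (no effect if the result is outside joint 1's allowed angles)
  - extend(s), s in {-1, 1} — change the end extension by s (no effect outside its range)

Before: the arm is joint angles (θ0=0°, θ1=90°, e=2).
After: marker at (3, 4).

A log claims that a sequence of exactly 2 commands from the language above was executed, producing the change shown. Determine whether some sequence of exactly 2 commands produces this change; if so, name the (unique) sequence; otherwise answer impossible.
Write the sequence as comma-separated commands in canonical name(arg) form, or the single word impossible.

start: joint angles (θ0=0°, θ1=90°, e=2)
1. extend(-1) → joint angles (θ0=0°, θ1=90°, e=1)
2. extend(-1) → joint angles (θ0=0°, θ1=90°, e=0)
no rival 2-sequence matches.

extend(-1), extend(-1)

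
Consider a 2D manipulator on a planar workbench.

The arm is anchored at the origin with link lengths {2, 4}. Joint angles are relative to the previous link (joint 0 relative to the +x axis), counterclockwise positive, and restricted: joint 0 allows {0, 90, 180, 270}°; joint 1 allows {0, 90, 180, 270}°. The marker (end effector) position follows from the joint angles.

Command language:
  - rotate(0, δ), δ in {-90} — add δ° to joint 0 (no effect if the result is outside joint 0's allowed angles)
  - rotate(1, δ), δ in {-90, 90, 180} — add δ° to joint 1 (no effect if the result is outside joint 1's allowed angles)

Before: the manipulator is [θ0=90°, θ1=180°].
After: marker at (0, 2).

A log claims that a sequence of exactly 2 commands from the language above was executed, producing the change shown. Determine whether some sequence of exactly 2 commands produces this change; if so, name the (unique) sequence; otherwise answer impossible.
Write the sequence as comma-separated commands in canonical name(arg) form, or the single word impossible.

begin: [θ0=90°, θ1=180°]
t=1 rotate(0, -90) ⇒ [θ0=0°, θ1=180°]
t=2 rotate(0, -90) ⇒ [θ0=270°, θ1=180°]
no other 2-command option fits: unique.

rotate(0, -90), rotate(0, -90)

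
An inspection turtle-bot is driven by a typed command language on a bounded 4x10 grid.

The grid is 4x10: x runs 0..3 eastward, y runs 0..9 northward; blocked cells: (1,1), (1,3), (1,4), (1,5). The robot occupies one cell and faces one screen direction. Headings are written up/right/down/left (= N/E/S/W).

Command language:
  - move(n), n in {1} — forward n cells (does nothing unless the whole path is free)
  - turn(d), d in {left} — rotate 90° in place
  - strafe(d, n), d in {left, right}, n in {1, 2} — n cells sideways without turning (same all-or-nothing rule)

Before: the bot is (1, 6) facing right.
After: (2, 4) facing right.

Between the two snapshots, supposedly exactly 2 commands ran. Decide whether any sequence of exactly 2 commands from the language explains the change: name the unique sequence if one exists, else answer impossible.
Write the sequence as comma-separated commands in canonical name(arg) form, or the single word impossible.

move(1), strafe(right, 2)

key: order matters: swapping move(1) and strafe(right, 2) lands elsewhere
begin: (1, 6) facing right
t=1 move(1) ⇒ (2, 6) facing right
t=2 strafe(right, 2) ⇒ (2, 4) facing right
all 36 alternatives checked — unique.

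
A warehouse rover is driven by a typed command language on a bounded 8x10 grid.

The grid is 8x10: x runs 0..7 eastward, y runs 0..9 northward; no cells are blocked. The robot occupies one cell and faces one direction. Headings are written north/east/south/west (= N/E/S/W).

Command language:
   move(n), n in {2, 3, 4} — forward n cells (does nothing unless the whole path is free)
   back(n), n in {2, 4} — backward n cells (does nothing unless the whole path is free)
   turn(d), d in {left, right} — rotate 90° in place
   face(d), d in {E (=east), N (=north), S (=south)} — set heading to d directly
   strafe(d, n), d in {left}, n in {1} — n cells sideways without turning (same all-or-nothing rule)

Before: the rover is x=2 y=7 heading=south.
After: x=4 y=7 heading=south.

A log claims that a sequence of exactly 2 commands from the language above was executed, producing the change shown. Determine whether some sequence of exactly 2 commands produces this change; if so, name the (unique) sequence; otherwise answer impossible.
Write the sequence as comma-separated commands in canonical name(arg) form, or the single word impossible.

key: still facing S at the end — nothing in the sequence rotates
begin: x=2 y=7 heading=south
[1] after strafe(left, 1): x=3 y=7 heading=south
[2] after strafe(left, 1): x=4 y=7 heading=south
all 121 alternatives checked — unique.

strafe(left, 1), strafe(left, 1)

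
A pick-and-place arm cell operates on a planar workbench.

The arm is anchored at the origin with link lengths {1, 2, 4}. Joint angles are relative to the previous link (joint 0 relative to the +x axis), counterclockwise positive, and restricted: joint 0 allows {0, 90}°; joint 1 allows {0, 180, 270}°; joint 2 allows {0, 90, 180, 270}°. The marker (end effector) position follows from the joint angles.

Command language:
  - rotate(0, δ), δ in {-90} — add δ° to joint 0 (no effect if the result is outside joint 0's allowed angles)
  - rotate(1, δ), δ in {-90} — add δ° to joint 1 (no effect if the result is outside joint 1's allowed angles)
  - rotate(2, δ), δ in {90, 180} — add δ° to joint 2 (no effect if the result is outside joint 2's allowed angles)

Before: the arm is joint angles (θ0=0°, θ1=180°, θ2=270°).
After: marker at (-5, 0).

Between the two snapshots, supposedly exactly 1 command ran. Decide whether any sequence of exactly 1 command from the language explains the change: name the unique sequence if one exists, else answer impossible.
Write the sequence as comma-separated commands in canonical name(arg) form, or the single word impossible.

rotate(2, 90)

from: joint angles (θ0=0°, θ1=180°, θ2=270°)
step 1 (rotate(2, 90)): joint angles (θ0=0°, θ1=180°, θ2=0°)
no rival 1-sequence matches.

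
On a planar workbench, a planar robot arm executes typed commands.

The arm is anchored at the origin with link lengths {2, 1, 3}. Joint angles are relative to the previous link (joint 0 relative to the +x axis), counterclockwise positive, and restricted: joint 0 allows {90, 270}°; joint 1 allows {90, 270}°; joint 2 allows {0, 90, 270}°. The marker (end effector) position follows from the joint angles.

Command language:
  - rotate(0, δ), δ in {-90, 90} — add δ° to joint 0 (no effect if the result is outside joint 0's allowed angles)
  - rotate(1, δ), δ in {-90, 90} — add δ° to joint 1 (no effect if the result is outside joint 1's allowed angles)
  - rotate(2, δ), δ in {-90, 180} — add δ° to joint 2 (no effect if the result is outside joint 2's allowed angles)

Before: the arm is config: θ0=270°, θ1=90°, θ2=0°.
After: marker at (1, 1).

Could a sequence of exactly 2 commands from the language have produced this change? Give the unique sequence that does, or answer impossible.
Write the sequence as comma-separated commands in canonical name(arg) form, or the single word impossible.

rotate(2, -90), rotate(2, 180)

key: order matters: swapping rotate(2, -90) and rotate(2, 180) lands elsewhere
initial: config: θ0=270°, θ1=90°, θ2=0°
1. rotate(2, -90) → config: θ0=270°, θ1=90°, θ2=270°
2. rotate(2, 180) → config: θ0=270°, θ1=90°, θ2=90°
uniquely the one of 36 2-step routes that fits.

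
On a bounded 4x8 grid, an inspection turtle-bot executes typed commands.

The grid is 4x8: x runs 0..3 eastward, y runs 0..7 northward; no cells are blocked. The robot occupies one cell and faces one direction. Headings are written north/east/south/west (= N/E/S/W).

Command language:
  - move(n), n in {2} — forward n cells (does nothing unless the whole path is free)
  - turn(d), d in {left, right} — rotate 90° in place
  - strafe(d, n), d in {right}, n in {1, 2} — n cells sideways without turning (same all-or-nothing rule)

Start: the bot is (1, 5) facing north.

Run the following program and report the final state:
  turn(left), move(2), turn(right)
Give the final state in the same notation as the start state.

initial: (1, 5) facing north
1. turn(left) → (1, 5) facing west
2. move(2) → (1, 5) facing west
3. turn(right) → (1, 5) facing north

(1, 5) facing north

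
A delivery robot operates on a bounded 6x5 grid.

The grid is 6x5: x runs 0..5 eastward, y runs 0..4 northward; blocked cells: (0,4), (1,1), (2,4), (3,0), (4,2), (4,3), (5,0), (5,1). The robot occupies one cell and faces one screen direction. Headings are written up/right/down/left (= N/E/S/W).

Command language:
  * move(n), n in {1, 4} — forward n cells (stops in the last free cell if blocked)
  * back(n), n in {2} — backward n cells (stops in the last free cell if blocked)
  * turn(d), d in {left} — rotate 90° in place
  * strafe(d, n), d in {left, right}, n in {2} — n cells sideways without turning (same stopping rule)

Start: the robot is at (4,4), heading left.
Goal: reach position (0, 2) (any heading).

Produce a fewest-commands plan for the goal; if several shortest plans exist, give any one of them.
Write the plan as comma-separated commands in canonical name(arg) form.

initial: at (4,4), heading left
1. move(4) → at (3,4), heading left
2. strafe(left, 2) → at (3,2), heading left
3. move(4) → at (0,2), heading left
minimal: 3 command(s), checked below 3.

move(4), strafe(left, 2), move(4)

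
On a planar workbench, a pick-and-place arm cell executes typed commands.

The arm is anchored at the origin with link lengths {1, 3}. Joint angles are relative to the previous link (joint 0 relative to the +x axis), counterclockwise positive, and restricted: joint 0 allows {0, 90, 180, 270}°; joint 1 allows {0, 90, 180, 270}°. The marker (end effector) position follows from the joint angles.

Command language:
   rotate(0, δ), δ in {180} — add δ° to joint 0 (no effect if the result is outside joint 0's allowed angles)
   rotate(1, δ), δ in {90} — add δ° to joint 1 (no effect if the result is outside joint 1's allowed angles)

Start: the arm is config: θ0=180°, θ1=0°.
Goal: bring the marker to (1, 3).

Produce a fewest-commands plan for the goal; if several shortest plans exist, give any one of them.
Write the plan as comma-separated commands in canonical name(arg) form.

rotate(1, 90), rotate(0, 180)

from: config: θ0=180°, θ1=0°
t=1 rotate(1, 90) ⇒ config: θ0=180°, θ1=90°
t=2 rotate(0, 180) ⇒ config: θ0=0°, θ1=90°
no 1-step plan works, so 2 is optimal.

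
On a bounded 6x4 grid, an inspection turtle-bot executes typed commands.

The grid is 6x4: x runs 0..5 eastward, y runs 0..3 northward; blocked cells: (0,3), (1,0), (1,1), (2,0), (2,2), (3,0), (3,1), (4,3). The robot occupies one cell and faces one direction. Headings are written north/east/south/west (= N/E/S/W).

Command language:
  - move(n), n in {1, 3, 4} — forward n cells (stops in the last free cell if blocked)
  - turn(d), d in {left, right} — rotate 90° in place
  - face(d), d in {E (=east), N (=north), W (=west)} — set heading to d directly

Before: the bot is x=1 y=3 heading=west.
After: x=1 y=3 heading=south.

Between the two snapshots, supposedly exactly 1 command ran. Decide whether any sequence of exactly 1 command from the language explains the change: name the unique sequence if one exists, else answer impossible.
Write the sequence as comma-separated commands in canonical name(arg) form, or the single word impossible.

key: parked at (1,3) the whole time — nothing moves the robot
start: x=1 y=3 heading=west
1. turn(left) → x=1 y=3 heading=south
no other 1-command option fits: unique.

turn(left)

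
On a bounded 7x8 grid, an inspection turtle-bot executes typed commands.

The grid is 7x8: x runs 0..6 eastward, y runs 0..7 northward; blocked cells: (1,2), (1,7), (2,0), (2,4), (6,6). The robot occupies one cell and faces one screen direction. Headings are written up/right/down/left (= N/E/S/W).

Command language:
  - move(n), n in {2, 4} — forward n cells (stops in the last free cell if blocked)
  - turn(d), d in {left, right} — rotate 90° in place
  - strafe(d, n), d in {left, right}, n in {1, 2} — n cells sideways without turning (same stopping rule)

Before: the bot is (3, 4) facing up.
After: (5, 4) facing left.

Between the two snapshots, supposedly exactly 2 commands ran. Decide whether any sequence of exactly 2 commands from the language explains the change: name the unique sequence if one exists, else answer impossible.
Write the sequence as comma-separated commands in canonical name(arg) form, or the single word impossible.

strafe(right, 2), turn(left)

key: position moved to (5,4) AND the heading swung to W — translation plus rotation needed
from: (3, 4) facing up
[1] after strafe(right, 2): (5, 4) facing up
[2] after turn(left): (5, 4) facing left
no rival 2-sequence matches.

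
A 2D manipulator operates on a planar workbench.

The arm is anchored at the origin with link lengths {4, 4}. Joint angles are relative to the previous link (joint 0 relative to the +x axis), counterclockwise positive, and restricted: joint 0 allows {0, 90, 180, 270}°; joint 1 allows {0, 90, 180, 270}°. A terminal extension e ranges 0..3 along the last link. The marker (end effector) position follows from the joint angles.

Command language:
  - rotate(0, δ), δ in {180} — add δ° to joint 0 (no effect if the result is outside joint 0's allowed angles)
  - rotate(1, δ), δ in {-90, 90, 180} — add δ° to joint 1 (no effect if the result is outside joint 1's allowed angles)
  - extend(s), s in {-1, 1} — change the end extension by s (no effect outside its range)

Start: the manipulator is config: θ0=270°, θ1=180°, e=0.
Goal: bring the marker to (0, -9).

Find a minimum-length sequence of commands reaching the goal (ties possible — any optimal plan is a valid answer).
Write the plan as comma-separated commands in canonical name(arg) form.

t0: config: θ0=270°, θ1=180°, e=0
t=1 rotate(1, 180) ⇒ config: θ0=270°, θ1=0°, e=0
t=2 extend(1) ⇒ config: θ0=270°, θ1=0°, e=1
no 1-step plan works, so 2 is optimal.

rotate(1, 180), extend(1)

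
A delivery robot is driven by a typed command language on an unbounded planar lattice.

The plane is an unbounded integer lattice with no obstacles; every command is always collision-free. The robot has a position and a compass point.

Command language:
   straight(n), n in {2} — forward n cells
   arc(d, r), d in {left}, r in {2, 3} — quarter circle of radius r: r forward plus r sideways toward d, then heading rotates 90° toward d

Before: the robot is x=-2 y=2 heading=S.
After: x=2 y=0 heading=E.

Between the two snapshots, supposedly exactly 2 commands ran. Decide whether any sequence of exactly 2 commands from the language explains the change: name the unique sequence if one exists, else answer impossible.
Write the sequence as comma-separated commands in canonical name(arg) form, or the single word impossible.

key: order matters: swapping arc(left, 2) and straight(2) lands elsewhere
start: x=-2 y=2 heading=S
t=1 arc(left, 2) ⇒ x=0 y=0 heading=E
t=2 straight(2) ⇒ x=2 y=0 heading=E
no rival 2-sequence matches.

arc(left, 2), straight(2)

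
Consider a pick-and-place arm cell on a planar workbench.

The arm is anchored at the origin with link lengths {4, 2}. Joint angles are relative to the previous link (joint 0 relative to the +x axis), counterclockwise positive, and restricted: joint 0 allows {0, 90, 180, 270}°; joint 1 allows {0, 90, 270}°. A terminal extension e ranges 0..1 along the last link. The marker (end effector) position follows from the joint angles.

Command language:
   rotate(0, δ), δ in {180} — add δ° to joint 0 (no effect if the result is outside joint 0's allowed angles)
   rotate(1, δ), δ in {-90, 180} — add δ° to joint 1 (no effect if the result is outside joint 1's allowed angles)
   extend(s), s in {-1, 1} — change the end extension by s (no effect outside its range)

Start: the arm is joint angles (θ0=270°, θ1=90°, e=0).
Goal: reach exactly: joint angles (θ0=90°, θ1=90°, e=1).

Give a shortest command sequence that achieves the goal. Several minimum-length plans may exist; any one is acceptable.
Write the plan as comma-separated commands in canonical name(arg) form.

start: joint angles (θ0=270°, θ1=90°, e=0)
1. extend(1) → joint angles (θ0=270°, θ1=90°, e=1)
2. rotate(0, 180) → joint angles (θ0=90°, θ1=90°, e=1)
nothing shorter than 2 reaches the goal.

extend(1), rotate(0, 180)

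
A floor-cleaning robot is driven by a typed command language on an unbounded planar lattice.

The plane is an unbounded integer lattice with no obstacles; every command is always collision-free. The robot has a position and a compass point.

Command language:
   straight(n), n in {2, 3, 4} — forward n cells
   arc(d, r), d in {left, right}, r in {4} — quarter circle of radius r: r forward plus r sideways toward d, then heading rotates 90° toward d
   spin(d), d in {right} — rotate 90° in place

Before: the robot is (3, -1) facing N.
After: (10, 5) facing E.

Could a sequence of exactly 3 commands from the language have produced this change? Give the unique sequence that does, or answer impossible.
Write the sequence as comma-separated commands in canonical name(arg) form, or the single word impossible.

straight(2), arc(right, 4), straight(3)

key: cell and facing (now E) both changed — the 3 commands mix motion and turning
from: (3, -1) facing N
step 1 (straight(2)): (3, 1) facing N
step 2 (arc(right, 4)): (7, 5) facing E
step 3 (straight(3)): (10, 5) facing E
no other 3-command option fits: unique.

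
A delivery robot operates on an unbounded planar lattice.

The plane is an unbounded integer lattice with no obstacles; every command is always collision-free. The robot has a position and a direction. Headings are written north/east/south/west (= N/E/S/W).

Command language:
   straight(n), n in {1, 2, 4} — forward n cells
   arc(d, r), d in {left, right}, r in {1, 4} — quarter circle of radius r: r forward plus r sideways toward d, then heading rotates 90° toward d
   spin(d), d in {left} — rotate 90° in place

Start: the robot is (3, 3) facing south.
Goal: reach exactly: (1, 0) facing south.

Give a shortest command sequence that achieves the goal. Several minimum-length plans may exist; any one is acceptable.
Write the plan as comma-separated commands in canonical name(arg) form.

arc(right, 1), arc(left, 1), straight(1)

begin: (3, 3) facing south
step 1 (arc(right, 1)): (2, 2) facing west
step 2 (arc(left, 1)): (1, 1) facing south
step 3 (straight(1)): (1, 0) facing south
shorter routes all fall short; 3 is best.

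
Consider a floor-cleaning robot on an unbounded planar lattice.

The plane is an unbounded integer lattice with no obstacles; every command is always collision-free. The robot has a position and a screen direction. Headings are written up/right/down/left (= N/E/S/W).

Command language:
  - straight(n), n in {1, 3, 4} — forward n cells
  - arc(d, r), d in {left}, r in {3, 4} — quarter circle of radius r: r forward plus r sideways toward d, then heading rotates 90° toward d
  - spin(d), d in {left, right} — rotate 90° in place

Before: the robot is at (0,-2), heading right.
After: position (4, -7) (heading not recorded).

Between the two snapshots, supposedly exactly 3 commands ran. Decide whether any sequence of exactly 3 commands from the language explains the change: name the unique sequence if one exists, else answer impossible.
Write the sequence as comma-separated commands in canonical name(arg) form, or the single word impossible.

key: order matters: swapping spin(right) and arc(left, 4) lands elsewhere
from: at (0,-2), heading right
step 1 (spin(right)): at (0,-2), heading down
step 2 (straight(1)): at (0,-3), heading down
step 3 (arc(left, 4)): at (4,-7), heading right
all 343 alternatives checked — unique.

spin(right), straight(1), arc(left, 4)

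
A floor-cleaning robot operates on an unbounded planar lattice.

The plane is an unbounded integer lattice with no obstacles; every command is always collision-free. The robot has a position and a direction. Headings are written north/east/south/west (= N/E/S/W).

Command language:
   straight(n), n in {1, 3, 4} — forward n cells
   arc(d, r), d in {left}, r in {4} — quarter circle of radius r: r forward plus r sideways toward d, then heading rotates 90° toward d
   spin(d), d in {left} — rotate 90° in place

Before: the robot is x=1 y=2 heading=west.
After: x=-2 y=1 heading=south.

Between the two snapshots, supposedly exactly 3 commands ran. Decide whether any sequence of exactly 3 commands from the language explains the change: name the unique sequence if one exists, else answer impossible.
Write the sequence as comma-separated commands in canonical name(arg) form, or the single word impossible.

straight(3), spin(left), straight(1)

key: order matters: swapping straight(3) and straight(1) lands elsewhere
begin: x=1 y=2 heading=west
[1] after straight(3): x=-2 y=2 heading=west
[2] after spin(left): x=-2 y=2 heading=south
[3] after straight(1): x=-2 y=1 heading=south
all 125 alternatives checked — unique.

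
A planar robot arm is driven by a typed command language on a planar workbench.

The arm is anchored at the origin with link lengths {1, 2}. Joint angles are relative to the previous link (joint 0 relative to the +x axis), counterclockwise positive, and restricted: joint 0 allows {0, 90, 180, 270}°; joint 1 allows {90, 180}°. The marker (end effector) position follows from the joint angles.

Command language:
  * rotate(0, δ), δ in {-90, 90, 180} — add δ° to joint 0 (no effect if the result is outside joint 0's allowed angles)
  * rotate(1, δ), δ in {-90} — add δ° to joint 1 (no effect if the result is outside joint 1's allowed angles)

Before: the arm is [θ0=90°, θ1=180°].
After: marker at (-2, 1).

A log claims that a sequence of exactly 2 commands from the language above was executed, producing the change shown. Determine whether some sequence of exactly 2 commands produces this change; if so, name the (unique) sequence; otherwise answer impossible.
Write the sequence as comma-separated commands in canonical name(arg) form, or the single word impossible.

t0: [θ0=90°, θ1=180°]
t=1 rotate(1, -90) ⇒ [θ0=90°, θ1=90°]
t=2 rotate(1, -90) ⇒ [θ0=90°, θ1=90°]
uniquely the one of 16 2-step routes that fits.

rotate(1, -90), rotate(1, -90)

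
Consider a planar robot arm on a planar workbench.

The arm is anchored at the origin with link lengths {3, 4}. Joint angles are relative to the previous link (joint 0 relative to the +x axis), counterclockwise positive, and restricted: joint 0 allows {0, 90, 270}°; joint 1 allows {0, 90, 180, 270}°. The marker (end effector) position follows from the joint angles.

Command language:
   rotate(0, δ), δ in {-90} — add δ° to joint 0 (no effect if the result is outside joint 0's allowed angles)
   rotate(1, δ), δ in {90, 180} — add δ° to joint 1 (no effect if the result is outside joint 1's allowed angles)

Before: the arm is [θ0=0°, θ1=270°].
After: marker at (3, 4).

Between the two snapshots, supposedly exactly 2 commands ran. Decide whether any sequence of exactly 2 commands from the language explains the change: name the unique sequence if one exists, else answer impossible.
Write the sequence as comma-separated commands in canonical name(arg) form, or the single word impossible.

rotate(1, 90), rotate(1, 90)

begin: [θ0=0°, θ1=270°]
[1] after rotate(1, 90): [θ0=0°, θ1=0°]
[2] after rotate(1, 90): [θ0=0°, θ1=90°]
all 9 alternatives checked — unique.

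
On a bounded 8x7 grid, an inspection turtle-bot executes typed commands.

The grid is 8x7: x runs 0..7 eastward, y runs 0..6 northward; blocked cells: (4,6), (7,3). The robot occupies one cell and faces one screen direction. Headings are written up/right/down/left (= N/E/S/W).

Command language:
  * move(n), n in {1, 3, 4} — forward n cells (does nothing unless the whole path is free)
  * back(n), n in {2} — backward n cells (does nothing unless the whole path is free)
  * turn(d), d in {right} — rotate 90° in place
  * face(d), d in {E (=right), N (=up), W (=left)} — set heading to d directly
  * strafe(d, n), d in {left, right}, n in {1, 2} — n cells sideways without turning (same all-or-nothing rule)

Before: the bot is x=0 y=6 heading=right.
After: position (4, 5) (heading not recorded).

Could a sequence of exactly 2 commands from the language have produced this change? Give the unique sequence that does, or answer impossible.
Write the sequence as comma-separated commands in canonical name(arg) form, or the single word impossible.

strafe(right, 1), move(4)

key: order matters: swapping strafe(right, 1) and move(4) lands elsewhere
begin: x=0 y=6 heading=right
[1] after strafe(right, 1): x=0 y=5 heading=right
[2] after move(4): x=4 y=5 heading=right
no rival 2-sequence matches.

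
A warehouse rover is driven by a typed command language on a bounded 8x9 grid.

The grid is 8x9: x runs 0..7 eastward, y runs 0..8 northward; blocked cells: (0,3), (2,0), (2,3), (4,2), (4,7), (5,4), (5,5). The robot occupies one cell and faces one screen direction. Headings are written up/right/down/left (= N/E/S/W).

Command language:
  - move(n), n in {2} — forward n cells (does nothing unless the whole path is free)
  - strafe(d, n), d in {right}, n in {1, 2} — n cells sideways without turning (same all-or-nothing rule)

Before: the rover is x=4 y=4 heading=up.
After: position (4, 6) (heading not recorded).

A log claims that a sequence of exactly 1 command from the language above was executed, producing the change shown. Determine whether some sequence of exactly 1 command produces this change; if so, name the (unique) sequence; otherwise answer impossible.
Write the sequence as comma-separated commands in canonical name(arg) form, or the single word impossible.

move(2)

start: x=4 y=4 heading=up
1. move(2) → x=4 y=6 heading=up
all 3 alternatives checked — unique.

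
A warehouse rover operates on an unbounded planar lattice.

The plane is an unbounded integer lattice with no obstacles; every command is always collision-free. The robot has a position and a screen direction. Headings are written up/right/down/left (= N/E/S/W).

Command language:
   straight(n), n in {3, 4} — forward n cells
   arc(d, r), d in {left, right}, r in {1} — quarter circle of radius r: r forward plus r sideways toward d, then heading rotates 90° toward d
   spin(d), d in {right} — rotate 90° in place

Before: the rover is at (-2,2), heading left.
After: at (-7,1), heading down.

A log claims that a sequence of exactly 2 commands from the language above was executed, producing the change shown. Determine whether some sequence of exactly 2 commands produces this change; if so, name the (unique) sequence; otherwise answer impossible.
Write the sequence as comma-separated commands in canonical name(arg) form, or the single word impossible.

straight(4), arc(left, 1)

key: cell and facing (now S) both changed — the 2 commands mix motion and turning
initial: at (-2,2), heading left
1. straight(4) → at (-6,2), heading left
2. arc(left, 1) → at (-7,1), heading down
uniquely the one of 25 2-step routes that fits.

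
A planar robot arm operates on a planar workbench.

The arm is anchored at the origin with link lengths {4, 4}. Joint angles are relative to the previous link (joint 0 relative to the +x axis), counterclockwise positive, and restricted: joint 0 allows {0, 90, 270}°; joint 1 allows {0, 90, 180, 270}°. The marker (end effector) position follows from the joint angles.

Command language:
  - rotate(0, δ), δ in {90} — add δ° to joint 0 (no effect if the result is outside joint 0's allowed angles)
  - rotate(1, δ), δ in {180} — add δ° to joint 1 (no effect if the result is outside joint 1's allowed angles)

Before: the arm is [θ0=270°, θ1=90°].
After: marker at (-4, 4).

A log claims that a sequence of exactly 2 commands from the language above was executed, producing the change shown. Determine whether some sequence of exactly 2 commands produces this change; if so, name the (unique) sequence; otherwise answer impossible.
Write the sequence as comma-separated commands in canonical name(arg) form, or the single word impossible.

rotate(0, 90), rotate(0, 90)

t0: [θ0=270°, θ1=90°]
[1] after rotate(0, 90): [θ0=0°, θ1=90°]
[2] after rotate(0, 90): [θ0=90°, θ1=90°]
uniquely the one of 4 2-step routes that fits.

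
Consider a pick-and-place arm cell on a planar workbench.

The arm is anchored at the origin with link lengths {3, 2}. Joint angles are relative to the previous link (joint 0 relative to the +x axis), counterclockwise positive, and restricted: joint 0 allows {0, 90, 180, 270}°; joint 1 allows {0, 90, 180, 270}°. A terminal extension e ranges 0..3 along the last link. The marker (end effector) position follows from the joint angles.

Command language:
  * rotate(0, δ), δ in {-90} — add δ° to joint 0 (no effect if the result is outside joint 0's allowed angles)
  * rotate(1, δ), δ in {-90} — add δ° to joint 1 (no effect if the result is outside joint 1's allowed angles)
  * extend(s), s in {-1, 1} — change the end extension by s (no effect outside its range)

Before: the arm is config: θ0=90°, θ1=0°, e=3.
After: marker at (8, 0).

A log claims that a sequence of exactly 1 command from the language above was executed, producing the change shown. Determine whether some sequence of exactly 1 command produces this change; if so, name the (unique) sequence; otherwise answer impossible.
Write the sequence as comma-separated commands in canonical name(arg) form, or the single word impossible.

rotate(0, -90)

begin: config: θ0=90°, θ1=0°, e=3
step 1 (rotate(0, -90)): config: θ0=0°, θ1=0°, e=3
no rival 1-sequence matches.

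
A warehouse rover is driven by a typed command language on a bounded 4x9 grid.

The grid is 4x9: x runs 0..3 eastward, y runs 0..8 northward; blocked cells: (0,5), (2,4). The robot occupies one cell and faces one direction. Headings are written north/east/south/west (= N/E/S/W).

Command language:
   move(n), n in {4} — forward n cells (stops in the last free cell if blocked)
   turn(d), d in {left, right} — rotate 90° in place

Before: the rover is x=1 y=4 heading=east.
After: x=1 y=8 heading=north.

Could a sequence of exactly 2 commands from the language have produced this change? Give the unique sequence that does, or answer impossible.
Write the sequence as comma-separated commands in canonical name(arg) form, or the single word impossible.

key: position moved to (1,8) AND the heading swung to N — translation plus rotation needed
from: x=1 y=4 heading=east
step 1 (turn(left)): x=1 y=4 heading=north
step 2 (move(4)): x=1 y=8 heading=north
no rival 2-sequence matches.

turn(left), move(4)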